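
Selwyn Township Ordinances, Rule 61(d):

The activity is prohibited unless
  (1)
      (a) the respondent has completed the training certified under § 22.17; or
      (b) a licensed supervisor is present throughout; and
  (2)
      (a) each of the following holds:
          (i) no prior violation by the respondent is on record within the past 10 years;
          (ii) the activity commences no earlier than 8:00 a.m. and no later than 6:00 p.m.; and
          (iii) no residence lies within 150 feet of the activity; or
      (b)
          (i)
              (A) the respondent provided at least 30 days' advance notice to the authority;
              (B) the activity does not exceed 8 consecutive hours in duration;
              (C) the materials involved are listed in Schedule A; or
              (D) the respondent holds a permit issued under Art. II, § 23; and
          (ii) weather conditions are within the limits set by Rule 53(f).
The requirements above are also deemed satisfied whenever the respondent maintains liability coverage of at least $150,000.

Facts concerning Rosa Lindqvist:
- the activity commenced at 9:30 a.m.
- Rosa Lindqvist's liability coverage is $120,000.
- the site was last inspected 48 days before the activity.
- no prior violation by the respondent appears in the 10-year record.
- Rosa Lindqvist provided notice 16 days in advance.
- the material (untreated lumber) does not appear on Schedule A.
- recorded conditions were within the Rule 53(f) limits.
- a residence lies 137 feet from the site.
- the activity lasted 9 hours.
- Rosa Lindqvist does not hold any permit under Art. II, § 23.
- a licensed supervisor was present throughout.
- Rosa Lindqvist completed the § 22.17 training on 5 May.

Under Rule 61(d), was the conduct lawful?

No — unlawful.

(a) training certified — holds.
(b) supervisor present — satisfied.
(1): T OR T → true.
(i) no prior violation — met.
(ii) start within hours — met.
(iii) no residence in 150 ft — not satisfied.
(a): T AND T AND F → false.
(A) ≥30 days' notice — fails.
(B) ≤ 8 hrs duration — not satisfied.
(C) Schedule A material — not satisfied.
(D) holds permit — not satisfied.
(i): F OR F OR F OR F → false.
(ii) weather ok — holds.
(b) = F AND T = false.
(2) = F OR F = false.
Overall: T AND F → false.
Exception (coverage ≥ $150,000) — not satisfied.
Result: main false OR exception false → false.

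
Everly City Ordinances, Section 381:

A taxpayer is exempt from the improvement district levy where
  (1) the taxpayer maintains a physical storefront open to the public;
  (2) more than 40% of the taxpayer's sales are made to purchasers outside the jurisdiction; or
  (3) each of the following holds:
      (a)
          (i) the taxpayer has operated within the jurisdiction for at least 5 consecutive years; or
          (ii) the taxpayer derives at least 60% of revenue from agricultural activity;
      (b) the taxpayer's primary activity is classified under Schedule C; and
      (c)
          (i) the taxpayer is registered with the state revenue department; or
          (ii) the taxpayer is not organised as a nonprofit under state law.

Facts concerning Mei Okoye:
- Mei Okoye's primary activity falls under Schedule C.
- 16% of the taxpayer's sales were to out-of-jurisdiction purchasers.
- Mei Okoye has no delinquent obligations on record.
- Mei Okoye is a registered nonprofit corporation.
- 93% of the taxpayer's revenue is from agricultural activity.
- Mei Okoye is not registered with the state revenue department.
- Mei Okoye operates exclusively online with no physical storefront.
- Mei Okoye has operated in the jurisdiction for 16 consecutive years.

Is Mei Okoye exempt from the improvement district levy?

No — not exempt.

(1) has storefront — not satisfied.
(2) >40% out-of-jur. sales — not met.
(i) ≥ 5 yrs in jurisdiction — met.
(ii) ≥60% agricultural — met.
(a) = T OR T = true.
(b) Schedule C activity — satisfied.
(i) state-registered — not met.
(ii) not (nonprofit) — not satisfied.
(c): F OR F → false.
So (3) is not satisfied (T AND T AND F).
Overall: F OR F OR F → false.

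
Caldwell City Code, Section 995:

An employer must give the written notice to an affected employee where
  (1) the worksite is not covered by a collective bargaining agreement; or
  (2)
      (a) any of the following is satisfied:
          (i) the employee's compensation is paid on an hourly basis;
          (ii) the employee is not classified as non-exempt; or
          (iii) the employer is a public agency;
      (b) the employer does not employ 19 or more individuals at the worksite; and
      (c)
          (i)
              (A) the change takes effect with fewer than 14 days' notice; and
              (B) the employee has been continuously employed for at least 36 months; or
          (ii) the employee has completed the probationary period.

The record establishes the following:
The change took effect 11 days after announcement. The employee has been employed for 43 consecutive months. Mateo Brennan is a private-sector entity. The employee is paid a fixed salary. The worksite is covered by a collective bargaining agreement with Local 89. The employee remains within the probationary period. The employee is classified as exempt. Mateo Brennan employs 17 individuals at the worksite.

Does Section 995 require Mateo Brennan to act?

(1) no CBA — not met.
(i) hourly-paid — not met.
(ii) not (non-exempt) — holds.
(iii) public agency — fails.
(a): F OR T OR F → true.
(b) not (≥ 19 at site) — satisfied.
(A) < 14 days' notice — holds.
(B) tenure ≥ 36 mo. — satisfied.
(i) = T AND T = true.
(ii) past probation — not met.
(c) = T OR F = true.
(2): T AND T AND T → true.
Overall = F OR T = true.

Yes — required.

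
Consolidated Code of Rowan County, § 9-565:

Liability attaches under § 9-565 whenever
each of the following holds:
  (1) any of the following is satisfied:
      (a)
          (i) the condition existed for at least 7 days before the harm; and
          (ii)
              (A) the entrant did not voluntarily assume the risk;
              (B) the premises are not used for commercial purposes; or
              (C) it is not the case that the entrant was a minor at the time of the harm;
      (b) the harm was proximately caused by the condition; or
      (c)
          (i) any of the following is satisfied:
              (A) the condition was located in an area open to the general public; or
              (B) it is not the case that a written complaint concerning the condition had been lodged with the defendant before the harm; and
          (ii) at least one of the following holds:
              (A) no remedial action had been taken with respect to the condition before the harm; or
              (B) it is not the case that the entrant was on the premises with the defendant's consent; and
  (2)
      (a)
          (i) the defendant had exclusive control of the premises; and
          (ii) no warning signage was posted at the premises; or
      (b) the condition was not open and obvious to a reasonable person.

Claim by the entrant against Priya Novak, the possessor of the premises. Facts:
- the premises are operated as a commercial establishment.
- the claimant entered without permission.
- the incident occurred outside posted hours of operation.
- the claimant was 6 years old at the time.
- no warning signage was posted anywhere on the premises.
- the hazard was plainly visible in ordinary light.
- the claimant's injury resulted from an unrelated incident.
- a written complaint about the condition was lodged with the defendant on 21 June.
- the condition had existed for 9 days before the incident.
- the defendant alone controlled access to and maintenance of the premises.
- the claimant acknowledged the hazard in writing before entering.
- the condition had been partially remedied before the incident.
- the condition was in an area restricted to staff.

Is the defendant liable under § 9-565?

No — not liable.

(i) condition ≥7 days old — satisfied.
(A) no assumed risk — not met.
(B) not (commercial use) — fails.
(C) not (entrant a minor) — not met.
(ii): F OR F OR F → false.
(a) = T AND F = false.
(b) proximate cause — not met.
(A) public area — not met.
(B) not (complaint lodged) — not satisfied.
(i): F OR F → false.
(A) no remedial action — fails.
(B) not (consent to enter) — satisfied.
(ii): F OR T → true.
So (c) is not satisfied (F AND T).
So (1) is not satisfied (F OR F OR F).
(i) exclusive control — satisfied.
(ii) no signage posted — holds.
(a): T AND T → true.
(b) not open/obvious — not met.
So (2) is satisfied (T OR F).
Overall: F AND T → false.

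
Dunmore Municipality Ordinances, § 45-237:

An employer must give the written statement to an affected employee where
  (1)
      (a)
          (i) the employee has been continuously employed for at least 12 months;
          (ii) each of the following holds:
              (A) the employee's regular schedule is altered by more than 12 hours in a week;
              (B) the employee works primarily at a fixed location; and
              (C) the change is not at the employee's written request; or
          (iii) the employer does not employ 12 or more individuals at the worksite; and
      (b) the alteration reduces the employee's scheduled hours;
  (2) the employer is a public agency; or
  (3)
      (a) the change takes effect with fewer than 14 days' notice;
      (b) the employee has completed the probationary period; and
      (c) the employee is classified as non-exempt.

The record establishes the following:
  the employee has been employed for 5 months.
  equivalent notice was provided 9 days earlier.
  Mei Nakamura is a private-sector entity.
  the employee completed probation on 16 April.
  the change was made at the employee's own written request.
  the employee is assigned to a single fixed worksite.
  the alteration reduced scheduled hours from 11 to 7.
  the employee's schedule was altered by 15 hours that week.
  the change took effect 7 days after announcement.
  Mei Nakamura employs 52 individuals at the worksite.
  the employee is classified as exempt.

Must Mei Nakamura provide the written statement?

(i) tenure ≥ 12 mo. — not satisfied.
(A) schedule shift > 12h — holds.
(B) fixed location — met.
(C) not employee-requested — fails.
So (ii) is not satisfied (T AND T AND F).
(iii) not (≥ 12 at site) — not satisfied.
(a): F OR F OR F → false.
(b) hours reduced — holds.
(1): F AND T → false.
(2) public agency — not met.
(a) < 14 days' notice — met.
(b) past probation — met.
(c) non-exempt — not met.
So (3) is not satisfied (T AND T AND F).
So Overall is not satisfied (F OR F OR F).

No — not required.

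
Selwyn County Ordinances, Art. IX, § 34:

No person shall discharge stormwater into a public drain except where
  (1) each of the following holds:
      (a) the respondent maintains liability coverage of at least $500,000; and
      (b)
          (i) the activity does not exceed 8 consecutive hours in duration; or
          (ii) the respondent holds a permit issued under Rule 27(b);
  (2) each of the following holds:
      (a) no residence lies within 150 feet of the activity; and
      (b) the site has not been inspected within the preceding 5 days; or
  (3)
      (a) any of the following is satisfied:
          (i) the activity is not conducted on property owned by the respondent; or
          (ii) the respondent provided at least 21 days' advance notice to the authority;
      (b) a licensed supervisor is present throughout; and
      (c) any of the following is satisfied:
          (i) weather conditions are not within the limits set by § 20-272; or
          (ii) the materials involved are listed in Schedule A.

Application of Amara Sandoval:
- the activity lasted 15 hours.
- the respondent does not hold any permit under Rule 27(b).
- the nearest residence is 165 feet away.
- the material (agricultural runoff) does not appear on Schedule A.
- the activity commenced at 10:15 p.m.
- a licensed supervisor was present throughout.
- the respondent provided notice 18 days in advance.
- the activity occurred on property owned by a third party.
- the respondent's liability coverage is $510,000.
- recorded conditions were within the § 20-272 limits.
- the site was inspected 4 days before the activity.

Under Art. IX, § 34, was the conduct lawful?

(a) coverage ≥ $500,000 — holds.
(i) ≤ 8 hrs duration — fails.
(ii) holds permit — fails.
(b) = F OR F = false.
(1) = T AND F = false.
(a) no residence in 150 ft — met.
(b) not (site inspected) — not met.
(2): T AND F → false.
(i) not (own property) — met.
(ii) ≥21 days' notice — not satisfied.
(a): T OR F → true.
(b) supervisor present — satisfied.
(i) not (weather ok) — not satisfied.
(ii) Schedule A material — not met.
(c) = F OR F = false.
(3) = T AND T AND F = false.
Overall: F OR F OR F → false.

No — unlawful.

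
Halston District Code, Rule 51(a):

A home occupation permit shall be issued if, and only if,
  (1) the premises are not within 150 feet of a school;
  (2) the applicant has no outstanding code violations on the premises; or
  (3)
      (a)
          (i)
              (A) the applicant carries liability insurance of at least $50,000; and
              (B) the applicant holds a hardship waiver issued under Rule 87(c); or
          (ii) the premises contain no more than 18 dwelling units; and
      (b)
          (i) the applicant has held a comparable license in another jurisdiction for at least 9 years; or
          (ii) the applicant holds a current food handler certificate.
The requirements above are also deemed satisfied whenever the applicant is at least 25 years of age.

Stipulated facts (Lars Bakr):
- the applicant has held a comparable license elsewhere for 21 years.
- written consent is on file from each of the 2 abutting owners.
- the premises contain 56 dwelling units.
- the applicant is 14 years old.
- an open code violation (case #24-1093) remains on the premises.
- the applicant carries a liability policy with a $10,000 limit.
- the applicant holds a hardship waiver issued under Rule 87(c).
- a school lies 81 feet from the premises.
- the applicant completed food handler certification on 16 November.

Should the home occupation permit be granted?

(1) ≥150 ft from school — fails.
(2) no code violations — fails.
(A) insurance ≥ $50,000 — not satisfied.
(B) hardship waiver — holds.
(i) = F AND T = false.
(ii) ≤ 18 units — fails.
(a): F OR F → false.
(i) prior license ≥ 9 yr — satisfied.
(ii) food handler cert. — holds.
(b) = T OR T = true.
(3): F AND T → false.
Overall: F OR F OR F → false.
Exception (age ≥ 25) — not satisfied.
Result: main false OR exception false → false.

No — denied.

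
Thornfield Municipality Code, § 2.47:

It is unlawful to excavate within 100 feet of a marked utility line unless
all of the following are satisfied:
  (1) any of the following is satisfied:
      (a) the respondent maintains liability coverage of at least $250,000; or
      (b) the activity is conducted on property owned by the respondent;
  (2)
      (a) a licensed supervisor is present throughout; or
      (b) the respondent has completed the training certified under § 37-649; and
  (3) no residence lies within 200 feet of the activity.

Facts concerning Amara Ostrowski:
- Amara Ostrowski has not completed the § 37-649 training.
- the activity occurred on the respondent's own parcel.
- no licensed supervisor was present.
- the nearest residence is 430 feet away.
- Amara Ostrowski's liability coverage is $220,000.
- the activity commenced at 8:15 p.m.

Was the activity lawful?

(a) coverage ≥ $250,000 — not met.
(b) own property — satisfied.
(1): F OR T → true.
(a) supervisor present — fails.
(b) training certified — fails.
(2): F OR F → false.
(3) no residence in 200 ft — met.
Overall: T AND F AND T → false.

No — unlawful.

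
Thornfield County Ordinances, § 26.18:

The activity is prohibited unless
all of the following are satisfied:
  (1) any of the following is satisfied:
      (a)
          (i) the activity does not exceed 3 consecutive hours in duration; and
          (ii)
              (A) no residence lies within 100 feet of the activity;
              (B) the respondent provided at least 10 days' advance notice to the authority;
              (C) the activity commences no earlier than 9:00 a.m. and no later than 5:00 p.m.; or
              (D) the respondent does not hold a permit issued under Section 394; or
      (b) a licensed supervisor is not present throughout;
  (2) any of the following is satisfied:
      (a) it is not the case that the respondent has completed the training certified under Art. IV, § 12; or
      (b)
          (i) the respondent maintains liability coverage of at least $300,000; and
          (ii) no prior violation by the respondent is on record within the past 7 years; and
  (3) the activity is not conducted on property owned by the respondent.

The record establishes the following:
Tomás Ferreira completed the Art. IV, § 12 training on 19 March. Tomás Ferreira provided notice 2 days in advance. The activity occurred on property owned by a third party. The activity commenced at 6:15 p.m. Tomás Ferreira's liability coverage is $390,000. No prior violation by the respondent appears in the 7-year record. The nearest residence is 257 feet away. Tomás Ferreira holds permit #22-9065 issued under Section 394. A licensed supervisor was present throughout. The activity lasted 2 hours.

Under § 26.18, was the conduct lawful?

(i) ≤ 3 hrs duration — satisfied.
(A) no residence in 100 ft — holds.
(B) ≥10 days' notice — not satisfied.
(C) start within hours — not satisfied.
(D) not (holds permit) — fails.
So (ii) is satisfied (T OR F OR F OR F).
(a) = T AND T = true.
(b) not (supervisor present) — fails.
(1): T OR F → true.
(a) not (training certified) — not met.
(i) coverage ≥ $300,000 — holds.
(ii) no prior violation — holds.
So (b) is satisfied (T AND T).
(2) = F OR T = true.
(3) not (own property) — holds.
Overall = T AND T AND T = true.

Yes — lawful.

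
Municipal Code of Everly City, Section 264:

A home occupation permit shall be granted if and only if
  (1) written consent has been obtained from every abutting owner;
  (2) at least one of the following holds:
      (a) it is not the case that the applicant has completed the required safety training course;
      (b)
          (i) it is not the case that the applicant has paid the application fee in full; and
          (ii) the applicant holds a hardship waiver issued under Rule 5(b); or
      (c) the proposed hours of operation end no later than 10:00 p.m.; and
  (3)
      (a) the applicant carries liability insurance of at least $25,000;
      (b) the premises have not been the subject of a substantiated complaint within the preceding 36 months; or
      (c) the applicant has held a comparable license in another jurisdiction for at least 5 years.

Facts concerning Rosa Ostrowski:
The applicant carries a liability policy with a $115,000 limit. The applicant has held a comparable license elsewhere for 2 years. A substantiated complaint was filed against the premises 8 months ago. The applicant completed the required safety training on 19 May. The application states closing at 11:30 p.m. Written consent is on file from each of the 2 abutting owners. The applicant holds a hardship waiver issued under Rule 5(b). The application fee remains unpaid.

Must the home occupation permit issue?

Yes — granted.

(1) all abutters consent — holds.
(a) not (safety training) — not satisfied.
(i) not (fee paid) — met.
(ii) hardship waiver — satisfied.
So (b) is satisfied (T AND T).
(c) closes by 10 p.m. — not satisfied.
(2): F OR T OR F → true.
(a) insurance ≥ $25,000 — satisfied.
(b) no complaint in 36 mo. — not satisfied.
(c) prior license ≥ 5 yr — fails.
(3): T OR F OR F → true.
Overall = T AND T AND T = true.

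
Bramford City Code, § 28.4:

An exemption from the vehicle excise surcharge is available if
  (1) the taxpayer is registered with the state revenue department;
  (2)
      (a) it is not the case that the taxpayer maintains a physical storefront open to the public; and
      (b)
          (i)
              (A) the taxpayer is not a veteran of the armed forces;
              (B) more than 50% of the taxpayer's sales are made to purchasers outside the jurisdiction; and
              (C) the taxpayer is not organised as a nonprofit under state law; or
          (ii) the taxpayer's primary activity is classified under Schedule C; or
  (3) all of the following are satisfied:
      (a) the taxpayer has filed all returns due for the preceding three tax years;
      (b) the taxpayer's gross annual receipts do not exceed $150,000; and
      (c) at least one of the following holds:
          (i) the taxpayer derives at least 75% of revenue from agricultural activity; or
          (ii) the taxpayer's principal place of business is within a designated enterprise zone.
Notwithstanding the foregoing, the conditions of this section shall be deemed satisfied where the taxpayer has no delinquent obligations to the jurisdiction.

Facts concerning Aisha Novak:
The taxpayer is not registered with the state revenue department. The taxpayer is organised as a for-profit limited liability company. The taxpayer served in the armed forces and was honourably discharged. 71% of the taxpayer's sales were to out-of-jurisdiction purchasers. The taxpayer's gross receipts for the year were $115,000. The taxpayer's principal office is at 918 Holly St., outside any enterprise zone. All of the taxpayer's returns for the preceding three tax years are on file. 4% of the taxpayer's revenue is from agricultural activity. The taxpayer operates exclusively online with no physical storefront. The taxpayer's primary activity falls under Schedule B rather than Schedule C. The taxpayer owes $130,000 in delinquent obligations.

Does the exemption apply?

No — not exempt.

(1) state-registered — not met.
(a) not (has storefront) — satisfied.
(A) not (veteran) — not satisfied.
(B) >50% out-of-jur. sales — met.
(C) not (nonprofit) — met.
(i) = F AND T AND T = false.
(ii) Schedule C activity — not met.
(b) = F OR F = false.
So (2) is not satisfied (T AND F).
(a) returns current — satisfied.
(b) receipts ≤ $150,000 — holds.
(i) ≥75% agricultural — fails.
(ii) in enterprise zone — fails.
(c) = F OR F = false.
(3) = T AND T AND F = false.
Overall = F OR F OR F = false.
Exception (no delinquency) — not satisfied.
Result: main false OR exception false → false.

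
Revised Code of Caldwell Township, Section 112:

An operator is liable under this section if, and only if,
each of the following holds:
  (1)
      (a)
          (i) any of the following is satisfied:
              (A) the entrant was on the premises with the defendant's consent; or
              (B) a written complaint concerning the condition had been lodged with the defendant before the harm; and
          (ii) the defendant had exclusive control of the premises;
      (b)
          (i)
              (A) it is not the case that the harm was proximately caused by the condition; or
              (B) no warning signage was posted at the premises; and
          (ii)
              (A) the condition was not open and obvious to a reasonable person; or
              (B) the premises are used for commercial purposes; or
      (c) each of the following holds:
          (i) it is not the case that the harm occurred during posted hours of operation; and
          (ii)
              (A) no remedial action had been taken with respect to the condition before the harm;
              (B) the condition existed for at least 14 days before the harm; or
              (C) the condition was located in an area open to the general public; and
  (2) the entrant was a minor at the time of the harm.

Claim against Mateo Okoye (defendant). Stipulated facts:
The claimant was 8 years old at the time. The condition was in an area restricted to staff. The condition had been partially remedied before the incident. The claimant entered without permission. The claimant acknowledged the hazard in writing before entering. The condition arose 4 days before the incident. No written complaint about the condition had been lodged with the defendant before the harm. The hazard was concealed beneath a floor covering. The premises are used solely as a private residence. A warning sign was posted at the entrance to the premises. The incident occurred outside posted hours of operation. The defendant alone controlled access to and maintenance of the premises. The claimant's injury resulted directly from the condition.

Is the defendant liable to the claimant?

(A) consent to enter — not satisfied.
(B) complaint lodged — fails.
(i): F OR F → false.
(ii) exclusive control — satisfied.
(a): F AND T → false.
(A) not (proximate cause) — not satisfied.
(B) no signage posted — not satisfied.
(i) = F OR F = false.
(A) not open/obvious — holds.
(B) commercial use — not satisfied.
(ii): T OR F → true.
So (b) is not satisfied (F AND T).
(i) not (during posted hours) — met.
(A) no remedial action — not met.
(B) condition ≥14 days old — not met.
(C) public area — not satisfied.
(ii) = F OR F OR F = false.
So (c) is not satisfied (T AND F).
(1) = F OR F OR F = false.
(2) entrant a minor — met.
Overall = F AND T = false.

No — not liable.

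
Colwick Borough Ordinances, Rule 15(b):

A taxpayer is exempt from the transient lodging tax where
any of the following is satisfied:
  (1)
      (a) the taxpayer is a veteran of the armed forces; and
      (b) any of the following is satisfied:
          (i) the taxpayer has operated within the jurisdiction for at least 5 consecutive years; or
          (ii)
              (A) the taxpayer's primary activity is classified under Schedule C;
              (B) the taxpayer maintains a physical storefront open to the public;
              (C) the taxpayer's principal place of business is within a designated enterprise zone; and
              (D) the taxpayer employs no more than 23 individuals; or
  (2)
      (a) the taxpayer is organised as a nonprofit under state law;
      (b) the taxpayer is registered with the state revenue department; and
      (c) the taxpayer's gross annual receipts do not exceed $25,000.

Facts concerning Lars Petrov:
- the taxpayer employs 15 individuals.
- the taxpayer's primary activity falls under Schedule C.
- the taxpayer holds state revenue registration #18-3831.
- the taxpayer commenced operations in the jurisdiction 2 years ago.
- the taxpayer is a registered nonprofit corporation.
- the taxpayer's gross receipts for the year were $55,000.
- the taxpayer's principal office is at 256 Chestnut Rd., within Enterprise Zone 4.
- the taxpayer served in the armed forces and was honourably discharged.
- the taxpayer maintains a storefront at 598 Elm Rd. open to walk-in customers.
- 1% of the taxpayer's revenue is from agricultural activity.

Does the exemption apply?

(a) veteran — met.
(i) ≥ 5 yrs in jurisdiction — not satisfied.
(A) Schedule C activity — holds.
(B) has storefront — met.
(C) in enterprise zone — met.
(D) ≤ 23 employees — met.
(ii): T AND T AND T AND T → true.
So (b) is satisfied (F OR T).
(1): T AND T → true.
(a) nonprofit — holds.
(b) state-registered — met.
(c) receipts ≤ $25,000 — not met.
So (2) is not satisfied (T AND T AND F).
Overall = T OR F = true.

Yes — exempt.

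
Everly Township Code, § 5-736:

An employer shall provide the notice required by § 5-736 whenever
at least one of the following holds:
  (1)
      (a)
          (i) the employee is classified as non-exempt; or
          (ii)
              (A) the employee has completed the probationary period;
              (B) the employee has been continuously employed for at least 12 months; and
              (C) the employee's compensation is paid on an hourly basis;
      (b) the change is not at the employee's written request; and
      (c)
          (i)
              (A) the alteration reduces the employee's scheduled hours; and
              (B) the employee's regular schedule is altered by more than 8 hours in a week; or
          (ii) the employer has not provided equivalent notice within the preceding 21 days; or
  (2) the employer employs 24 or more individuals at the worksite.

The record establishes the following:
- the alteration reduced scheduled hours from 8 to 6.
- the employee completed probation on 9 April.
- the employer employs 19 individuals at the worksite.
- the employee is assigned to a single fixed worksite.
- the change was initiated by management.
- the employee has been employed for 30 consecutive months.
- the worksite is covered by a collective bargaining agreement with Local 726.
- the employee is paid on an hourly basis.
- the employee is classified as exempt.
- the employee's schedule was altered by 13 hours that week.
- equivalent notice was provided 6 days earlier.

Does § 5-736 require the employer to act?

(i) non-exempt — fails.
(A) past probation — satisfied.
(B) tenure ≥ 12 mo. — holds.
(C) hourly-paid — satisfied.
So (ii) is satisfied (T AND T AND T).
(a): F OR T → true.
(b) not employee-requested — met.
(A) hours reduced — met.
(B) schedule shift > 8h — satisfied.
(i) = T AND T = true.
(ii) no recent notice — not met.
(c): T OR F → true.
(1): T AND T AND T → true.
(2) ≥ 24 at site — fails.
So Overall is satisfied (T OR F).

Yes — required.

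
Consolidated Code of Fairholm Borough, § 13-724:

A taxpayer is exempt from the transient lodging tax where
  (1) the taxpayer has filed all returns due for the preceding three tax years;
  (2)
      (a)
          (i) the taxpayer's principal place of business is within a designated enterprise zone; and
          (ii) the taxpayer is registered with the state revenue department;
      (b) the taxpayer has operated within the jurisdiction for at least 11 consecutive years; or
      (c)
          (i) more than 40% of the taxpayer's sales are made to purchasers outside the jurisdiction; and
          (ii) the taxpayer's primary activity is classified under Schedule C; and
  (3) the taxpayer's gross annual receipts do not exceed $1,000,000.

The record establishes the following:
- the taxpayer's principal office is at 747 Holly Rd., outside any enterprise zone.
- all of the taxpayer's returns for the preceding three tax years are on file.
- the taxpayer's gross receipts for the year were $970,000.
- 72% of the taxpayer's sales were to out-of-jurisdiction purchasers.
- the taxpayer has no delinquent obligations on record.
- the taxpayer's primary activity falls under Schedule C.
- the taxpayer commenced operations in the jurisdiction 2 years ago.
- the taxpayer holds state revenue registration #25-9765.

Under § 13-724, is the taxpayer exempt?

Yes — exempt.

(1) returns current — met.
(i) in enterprise zone — fails.
(ii) state-registered — satisfied.
So (a) is not satisfied (F AND T).
(b) ≥ 11 yrs in jurisdiction — fails.
(i) >40% out-of-jur. sales — met.
(ii) Schedule C activity — holds.
So (c) is satisfied (T AND T).
(2): F OR F OR T → true.
(3) receipts ≤ $1,000,000 — holds.
Overall: T AND T AND T → true.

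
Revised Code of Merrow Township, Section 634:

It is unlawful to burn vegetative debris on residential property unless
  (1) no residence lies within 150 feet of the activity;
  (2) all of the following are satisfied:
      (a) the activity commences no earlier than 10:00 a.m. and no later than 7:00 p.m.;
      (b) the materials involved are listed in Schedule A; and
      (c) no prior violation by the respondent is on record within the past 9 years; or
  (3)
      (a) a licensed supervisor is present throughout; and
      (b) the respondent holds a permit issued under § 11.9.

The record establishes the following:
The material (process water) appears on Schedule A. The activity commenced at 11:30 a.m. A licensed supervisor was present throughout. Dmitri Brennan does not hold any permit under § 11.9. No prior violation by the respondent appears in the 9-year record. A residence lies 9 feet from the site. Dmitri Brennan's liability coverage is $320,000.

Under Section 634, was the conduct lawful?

(1) no residence in 150 ft — not met.
(a) start within hours — met.
(b) Schedule A material — satisfied.
(c) no prior violation — met.
(2) = T AND T AND T = true.
(a) supervisor present — holds.
(b) holds permit — not met.
(3): T AND F → false.
Overall: F OR T OR F → true.

Yes — lawful.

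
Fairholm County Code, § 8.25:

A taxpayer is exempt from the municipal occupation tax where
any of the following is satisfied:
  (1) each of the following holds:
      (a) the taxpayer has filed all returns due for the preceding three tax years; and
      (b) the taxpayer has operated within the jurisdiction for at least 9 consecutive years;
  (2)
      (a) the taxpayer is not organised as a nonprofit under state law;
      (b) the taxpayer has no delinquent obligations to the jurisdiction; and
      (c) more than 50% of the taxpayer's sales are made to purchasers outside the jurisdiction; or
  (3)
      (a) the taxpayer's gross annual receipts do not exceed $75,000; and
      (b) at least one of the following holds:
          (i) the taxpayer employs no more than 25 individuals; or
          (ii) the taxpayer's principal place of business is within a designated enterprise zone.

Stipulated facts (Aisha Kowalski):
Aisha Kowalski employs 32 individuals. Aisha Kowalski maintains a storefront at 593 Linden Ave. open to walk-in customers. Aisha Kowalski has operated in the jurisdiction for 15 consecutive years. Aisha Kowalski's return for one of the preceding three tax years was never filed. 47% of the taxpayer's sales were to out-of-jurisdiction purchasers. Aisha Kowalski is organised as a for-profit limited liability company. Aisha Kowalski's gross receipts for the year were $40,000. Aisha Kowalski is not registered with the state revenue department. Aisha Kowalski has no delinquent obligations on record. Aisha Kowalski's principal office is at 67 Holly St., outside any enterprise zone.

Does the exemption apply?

No — not exempt.

(a) returns current — not met.
(b) ≥ 9 yrs in jurisdiction — met.
So (1) is not satisfied (F AND T).
(a) not (nonprofit) — satisfied.
(b) no delinquency — met.
(c) >50% out-of-jur. sales — not satisfied.
So (2) is not satisfied (T AND T AND F).
(a) receipts ≤ $75,000 — met.
(i) ≤ 25 employees — not satisfied.
(ii) in enterprise zone — fails.
(b): F OR F → false.
(3) = T AND F = false.
Overall = F OR F OR F = false.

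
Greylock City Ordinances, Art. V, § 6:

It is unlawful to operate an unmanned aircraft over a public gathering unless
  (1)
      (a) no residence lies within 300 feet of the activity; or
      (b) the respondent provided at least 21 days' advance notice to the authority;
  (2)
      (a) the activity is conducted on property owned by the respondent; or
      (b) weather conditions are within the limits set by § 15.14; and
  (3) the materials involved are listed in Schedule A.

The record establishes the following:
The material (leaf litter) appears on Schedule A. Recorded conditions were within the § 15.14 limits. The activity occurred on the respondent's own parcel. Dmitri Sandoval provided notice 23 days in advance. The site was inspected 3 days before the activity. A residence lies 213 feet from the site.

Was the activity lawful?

Yes — lawful.

(a) no residence in 300 ft — not satisfied.
(b) ≥21 days' notice — holds.
(1) = F OR T = true.
(a) own property — satisfied.
(b) weather ok — met.
(2) = T OR T = true.
(3) Schedule A material — satisfied.
Overall: T AND T AND T → true.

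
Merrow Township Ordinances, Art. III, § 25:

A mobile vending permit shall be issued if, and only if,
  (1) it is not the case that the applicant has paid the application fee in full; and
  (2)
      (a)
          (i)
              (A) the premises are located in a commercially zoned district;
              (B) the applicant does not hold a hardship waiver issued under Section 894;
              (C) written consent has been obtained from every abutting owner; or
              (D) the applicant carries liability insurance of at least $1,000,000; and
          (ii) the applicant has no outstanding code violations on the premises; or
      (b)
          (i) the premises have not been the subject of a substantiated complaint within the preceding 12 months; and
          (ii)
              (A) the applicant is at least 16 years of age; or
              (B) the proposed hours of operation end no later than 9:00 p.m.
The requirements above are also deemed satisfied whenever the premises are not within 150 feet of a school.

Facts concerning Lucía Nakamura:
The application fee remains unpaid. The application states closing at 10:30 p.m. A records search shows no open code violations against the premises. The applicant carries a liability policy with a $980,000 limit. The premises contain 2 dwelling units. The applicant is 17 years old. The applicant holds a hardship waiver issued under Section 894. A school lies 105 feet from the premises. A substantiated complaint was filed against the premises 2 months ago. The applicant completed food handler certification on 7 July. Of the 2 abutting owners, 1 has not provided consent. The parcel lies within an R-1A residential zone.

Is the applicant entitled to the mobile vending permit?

(1) not (fee paid) — met.
(A) commercially zoned — not satisfied.
(B) not (hardship waiver) — not satisfied.
(C) all abutters consent — fails.
(D) insurance ≥ $1,000,000 — fails.
(i) = F OR F OR F OR F = false.
(ii) no code violations — met.
So (a) is not satisfied (F AND T).
(i) no complaint in 12 mo. — not satisfied.
(A) age ≥ 16 — holds.
(B) closes by 9 p.m. — fails.
(ii): T OR F → true.
So (b) is not satisfied (F AND T).
(2): F OR F → false.
Overall: T AND F → false.
Exception (≥150 ft from school) — not satisfied.
Result: main false OR exception false → false.

No — denied.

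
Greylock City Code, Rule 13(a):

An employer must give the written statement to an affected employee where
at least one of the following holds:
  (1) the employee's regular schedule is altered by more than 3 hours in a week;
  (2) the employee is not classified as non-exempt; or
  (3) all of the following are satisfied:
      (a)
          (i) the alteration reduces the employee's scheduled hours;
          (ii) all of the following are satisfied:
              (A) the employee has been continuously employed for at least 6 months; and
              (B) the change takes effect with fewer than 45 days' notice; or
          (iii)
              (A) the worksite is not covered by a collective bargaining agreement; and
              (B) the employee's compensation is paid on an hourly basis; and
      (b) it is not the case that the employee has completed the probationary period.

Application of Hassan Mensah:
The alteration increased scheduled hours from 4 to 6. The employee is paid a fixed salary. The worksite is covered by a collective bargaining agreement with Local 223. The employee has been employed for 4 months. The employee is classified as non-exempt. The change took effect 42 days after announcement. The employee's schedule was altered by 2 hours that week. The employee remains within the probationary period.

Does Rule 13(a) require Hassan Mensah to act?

No — not required.

(1) schedule shift > 3h — not satisfied.
(2) not (non-exempt) — fails.
(i) hours reduced — fails.
(A) tenure ≥ 6 mo. — not met.
(B) < 45 days' notice — holds.
So (ii) is not satisfied (F AND T).
(A) no CBA — fails.
(B) hourly-paid — fails.
So (iii) is not satisfied (F AND F).
(a): F OR F OR F → false.
(b) not (past probation) — met.
(3): F AND T → false.
So Overall is not satisfied (F OR F OR F).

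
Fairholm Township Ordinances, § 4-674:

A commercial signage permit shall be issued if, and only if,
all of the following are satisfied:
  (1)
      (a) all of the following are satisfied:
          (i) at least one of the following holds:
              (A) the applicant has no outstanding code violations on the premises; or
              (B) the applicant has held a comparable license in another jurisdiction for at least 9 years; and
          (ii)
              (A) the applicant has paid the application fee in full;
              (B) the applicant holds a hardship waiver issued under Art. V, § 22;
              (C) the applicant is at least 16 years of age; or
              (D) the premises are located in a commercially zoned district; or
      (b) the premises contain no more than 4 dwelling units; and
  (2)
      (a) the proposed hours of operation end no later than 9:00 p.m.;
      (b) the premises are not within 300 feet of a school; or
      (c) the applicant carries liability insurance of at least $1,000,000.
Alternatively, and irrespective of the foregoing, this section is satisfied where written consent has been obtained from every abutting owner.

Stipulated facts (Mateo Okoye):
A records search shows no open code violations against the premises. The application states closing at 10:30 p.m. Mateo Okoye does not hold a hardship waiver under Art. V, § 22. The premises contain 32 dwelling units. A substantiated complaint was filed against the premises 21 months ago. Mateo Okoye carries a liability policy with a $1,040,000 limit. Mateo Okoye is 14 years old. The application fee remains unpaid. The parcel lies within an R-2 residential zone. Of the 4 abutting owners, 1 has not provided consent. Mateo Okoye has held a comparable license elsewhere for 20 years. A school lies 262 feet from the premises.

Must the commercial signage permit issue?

(A) no code violations — holds.
(B) prior license ≥ 9 yr — satisfied.
So (i) is satisfied (T OR T).
(A) fee paid — not satisfied.
(B) hardship waiver — fails.
(C) age ≥ 16 — not satisfied.
(D) commercially zoned — not satisfied.
(ii): F OR F OR F OR F → false.
(a) = T AND F = false.
(b) ≤ 4 units — not met.
(1): F OR F → false.
(a) closes by 9 p.m. — not satisfied.
(b) ≥300 ft from school — not met.
(c) insurance ≥ $1,000,000 — satisfied.
(2): F OR F OR T → true.
So Overall is not satisfied (F AND T).
Exception (all abutters consent) — not satisfied.
Result: main false OR exception false → false.

No — denied.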